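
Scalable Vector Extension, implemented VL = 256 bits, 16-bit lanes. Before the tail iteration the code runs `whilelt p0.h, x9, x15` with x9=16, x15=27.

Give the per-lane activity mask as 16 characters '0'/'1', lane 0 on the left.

register lanes = 256/16 = 16
active while 16+j < 27, i.e. j ∈ [0,11) capped at 16 ⇒ 11
bits (lane 0 leftmost): 1111111111100000

predicate = 1111111111100000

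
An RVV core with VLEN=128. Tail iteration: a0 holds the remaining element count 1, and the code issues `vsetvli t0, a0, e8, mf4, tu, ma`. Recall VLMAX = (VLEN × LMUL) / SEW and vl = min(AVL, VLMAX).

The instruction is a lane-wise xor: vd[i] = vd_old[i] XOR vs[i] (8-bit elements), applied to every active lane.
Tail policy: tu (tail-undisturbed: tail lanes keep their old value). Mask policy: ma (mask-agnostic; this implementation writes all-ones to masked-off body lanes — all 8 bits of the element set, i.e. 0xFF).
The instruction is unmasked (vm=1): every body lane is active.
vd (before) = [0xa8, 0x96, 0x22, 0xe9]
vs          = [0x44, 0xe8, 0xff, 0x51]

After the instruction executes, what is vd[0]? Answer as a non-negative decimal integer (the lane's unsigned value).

lanes per group: 128·1/4/8 = 4
vl ← min(1, 4) = 1
  i=0: xor(0xa8,0x44) → 236
  i=1: tail/keep → 150
  i=2: tail/keep → 34
  i=3: tail/keep → 233

vd[0] = 236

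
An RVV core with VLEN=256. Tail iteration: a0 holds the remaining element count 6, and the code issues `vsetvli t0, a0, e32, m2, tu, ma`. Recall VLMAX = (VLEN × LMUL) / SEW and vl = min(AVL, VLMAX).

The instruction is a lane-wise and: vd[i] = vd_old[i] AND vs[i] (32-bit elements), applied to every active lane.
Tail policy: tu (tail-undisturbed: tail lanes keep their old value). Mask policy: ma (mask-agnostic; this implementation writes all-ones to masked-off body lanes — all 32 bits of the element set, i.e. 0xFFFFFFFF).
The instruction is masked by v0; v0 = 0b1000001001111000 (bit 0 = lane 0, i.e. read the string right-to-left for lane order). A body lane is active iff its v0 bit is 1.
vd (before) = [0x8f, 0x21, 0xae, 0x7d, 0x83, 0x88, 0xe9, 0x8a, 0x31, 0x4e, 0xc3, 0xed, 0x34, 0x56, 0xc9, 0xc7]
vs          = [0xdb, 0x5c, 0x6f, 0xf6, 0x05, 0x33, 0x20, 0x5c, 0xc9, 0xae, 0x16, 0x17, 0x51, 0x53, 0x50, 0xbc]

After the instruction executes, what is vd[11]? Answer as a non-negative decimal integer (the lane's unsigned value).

VLMAX = VLEN×LMUL/SEW = 256×2/32 = 16
vl ← min(6, 16) = 6
lane  0: mask-off/ones ⇒ 0xffffffff
lane  1: mask-off/ones ⇒ 0xffffffff
lane  2: mask-off/ones ⇒ 0xffffffff
lane  3: and(0x7d,0xf6) ⇒ 0x74
lane  4: and(0x83,0x05) ⇒ 0x01
lane  5: and(0x88,0x33) ⇒ 0x00
lane  6: tail/keep ⇒ 0xe9
lane  7: tail/keep ⇒ 0x8a
lane  8: tail/keep ⇒ 0x31
lane  9: tail/keep ⇒ 0x4e
lane 10: tail/keep ⇒ 0xc3
lane 11: tail/keep ⇒ 0xed
lane 12: tail/keep ⇒ 0x34
lane 13: tail/keep ⇒ 0x56
lane 14: tail/keep ⇒ 0xc9
lane 15: tail/keep ⇒ 0xc7

vd[11] = 237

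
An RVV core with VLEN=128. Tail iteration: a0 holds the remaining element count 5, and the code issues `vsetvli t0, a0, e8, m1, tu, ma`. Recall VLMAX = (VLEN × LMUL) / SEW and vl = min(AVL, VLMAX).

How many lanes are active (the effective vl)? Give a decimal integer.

vl = 5

lanes per group: 128·1/8 = 16
AVL=5 ≤ VLMAX=16, so vl = 5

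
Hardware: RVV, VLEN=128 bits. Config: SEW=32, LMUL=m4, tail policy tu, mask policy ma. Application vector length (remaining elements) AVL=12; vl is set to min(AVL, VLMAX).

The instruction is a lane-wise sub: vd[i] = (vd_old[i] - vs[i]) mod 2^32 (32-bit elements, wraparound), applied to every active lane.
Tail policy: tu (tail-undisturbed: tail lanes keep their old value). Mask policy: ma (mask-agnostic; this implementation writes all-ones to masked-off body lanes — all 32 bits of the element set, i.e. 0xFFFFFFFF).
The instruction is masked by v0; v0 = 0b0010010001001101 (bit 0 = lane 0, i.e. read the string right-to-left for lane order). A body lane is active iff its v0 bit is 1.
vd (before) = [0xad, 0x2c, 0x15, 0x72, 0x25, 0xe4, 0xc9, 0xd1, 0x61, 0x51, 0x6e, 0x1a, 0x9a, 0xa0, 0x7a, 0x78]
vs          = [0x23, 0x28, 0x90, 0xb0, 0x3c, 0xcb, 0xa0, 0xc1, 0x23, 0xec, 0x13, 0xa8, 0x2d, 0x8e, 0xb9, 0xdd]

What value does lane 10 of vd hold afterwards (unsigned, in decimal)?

lanes per group: 128·4/32 = 16
vl = min(AVL, VLMAX) = min(12, 16) = 12
vd[0] sub(0xad,0x23) -> 0x8a
vd[1] mask-off/ones -> 0xffffffff
vd[2] sub(0x15,0x90) -> 0xffffff85
vd[3] sub(0x72,0xb0) -> 0xffffffc2
vd[4] mask-off/ones -> 0xffffffff
vd[5] mask-off/ones -> 0xffffffff
vd[6] sub(0xc9,0xa0) -> 0x29
vd[7] mask-off/ones -> 0xffffffff
vd[8] mask-off/ones -> 0xffffffff
vd[9] mask-off/ones -> 0xffffffff
vd[10] sub(0x6e,0x13) -> 0x5b
vd[11] mask-off/ones -> 0xffffffff
vd[12] tail/keep -> 0x9a
vd[13] tail/keep -> 0xa0
vd[14] tail/keep -> 0x7a
vd[15] tail/keep -> 0x78

vd[10] = 91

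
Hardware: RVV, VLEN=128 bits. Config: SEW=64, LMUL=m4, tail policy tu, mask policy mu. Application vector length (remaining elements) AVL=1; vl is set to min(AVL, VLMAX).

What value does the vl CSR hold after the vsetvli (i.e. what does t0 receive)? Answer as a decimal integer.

vl = 1

VLMAX = (128 × 4) / 64 = 8 lanes
AVL=1 ≤ VLMAX=8, so vl = 1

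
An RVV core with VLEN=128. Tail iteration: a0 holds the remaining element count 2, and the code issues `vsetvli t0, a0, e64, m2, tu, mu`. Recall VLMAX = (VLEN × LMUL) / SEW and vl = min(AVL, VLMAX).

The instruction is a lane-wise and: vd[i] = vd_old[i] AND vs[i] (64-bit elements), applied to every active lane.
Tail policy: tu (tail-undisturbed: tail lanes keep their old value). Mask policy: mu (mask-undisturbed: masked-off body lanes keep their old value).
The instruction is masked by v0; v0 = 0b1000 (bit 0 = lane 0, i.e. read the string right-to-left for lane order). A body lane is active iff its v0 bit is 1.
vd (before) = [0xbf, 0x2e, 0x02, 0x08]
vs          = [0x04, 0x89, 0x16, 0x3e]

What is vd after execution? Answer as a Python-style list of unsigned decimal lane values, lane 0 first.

vd = [191, 46, 2, 8]

VLMAX = (128 × 2) / 64 = 4 lanes
AVL=2 ≤ VLMAX=4, so vl = 2
[0] mask-off/keep = 0xbf
[1] mask-off/keep = 0x2e
[2] tail/keep = 0x02
[3] tail/keep = 0x08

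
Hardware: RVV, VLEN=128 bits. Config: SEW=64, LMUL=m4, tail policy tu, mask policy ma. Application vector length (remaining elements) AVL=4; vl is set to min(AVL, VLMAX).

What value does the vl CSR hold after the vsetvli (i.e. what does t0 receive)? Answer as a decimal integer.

VLMAX = VLEN×LMUL/SEW = 128×4/64 = 8
vl = min(AVL, VLMAX) = min(4, 8) = 4

vl = 4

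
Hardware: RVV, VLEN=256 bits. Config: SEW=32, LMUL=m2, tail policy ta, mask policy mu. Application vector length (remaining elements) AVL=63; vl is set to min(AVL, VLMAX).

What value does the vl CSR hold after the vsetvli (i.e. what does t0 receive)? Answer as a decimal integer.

VLMAX = VLEN×LMUL/SEW = 256×2/32 = 16
vl ← min(63, 16) = 16

vl = 16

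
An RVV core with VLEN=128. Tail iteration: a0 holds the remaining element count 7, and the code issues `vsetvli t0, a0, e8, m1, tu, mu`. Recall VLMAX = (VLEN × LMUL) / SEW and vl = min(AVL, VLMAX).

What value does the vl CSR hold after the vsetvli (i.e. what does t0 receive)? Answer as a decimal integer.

vl = 7

lanes per group: 128·1/8 = 16
vl = min(AVL, VLMAX) = min(7, 16) = 7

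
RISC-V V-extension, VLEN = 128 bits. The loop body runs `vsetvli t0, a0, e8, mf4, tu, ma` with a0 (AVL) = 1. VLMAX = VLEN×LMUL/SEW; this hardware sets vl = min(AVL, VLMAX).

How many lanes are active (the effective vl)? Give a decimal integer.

lanes per group: 128·1/4/8 = 4
AVL=1 ≤ VLMAX=4, so vl = 1

vl = 1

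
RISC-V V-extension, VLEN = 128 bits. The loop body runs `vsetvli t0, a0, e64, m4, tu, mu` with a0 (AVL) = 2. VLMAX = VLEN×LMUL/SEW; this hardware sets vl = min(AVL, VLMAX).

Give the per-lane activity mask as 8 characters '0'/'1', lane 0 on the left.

VLMAX = VLEN×LMUL/SEW = 128×4/64 = 8
vl = min(AVL, VLMAX) = min(2, 8) = 2
bits (lane 0 leftmost): 11000000

predicate = 11000000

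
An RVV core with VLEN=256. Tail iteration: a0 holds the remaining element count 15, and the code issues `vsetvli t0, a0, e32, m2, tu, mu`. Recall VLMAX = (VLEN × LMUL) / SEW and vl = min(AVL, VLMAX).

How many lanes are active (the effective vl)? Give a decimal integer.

vl = 15

lanes per group: 256·2/32 = 16
AVL=15 ≤ VLMAX=16, so vl = 15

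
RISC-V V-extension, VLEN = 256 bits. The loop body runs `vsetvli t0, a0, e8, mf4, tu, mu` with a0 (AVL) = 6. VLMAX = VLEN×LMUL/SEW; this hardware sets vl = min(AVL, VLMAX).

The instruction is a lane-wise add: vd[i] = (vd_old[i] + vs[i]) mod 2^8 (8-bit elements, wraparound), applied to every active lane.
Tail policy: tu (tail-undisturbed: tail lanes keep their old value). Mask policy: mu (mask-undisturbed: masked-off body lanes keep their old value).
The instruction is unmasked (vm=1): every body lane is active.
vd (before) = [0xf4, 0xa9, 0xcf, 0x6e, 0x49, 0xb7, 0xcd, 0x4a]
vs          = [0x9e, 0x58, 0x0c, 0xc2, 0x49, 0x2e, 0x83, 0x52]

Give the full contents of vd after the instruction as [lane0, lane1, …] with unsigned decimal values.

lanes per group: 256·1/4/8 = 8
vl = min(AVL, VLMAX) = min(6, 8) = 6
vd[0] add(0xf4,0x9e) -> 0x92
vd[1] add(0xa9,0x58) -> 0x01
vd[2] add(0xcf,0x0c) -> 0xdb
vd[3] add(0x6e,0xc2) -> 0x30
vd[4] add(0x49,0x49) -> 0x92
vd[5] add(0xb7,0x2e) -> 0xe5
vd[6] tail/keep -> 0xcd
vd[7] tail/keep -> 0x4a

vd = [146, 1, 219, 48, 146, 229, 205, 74]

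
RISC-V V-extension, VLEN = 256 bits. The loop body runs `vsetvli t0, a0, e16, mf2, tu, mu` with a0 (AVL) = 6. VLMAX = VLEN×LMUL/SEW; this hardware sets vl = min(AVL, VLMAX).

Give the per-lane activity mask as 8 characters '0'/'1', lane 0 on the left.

VLMAX = (256 × 1/2) / 16 = 8 lanes
vl ← min(6, 8) = 6
bits (lane 0 leftmost): 11111100

predicate = 11111100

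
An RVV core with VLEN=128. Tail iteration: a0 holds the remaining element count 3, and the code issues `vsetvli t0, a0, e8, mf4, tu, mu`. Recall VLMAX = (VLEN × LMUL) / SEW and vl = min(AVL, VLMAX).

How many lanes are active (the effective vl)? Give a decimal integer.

VLMAX = (128 × 1/4) / 8 = 4 lanes
vl ← min(3, 4) = 3

vl = 3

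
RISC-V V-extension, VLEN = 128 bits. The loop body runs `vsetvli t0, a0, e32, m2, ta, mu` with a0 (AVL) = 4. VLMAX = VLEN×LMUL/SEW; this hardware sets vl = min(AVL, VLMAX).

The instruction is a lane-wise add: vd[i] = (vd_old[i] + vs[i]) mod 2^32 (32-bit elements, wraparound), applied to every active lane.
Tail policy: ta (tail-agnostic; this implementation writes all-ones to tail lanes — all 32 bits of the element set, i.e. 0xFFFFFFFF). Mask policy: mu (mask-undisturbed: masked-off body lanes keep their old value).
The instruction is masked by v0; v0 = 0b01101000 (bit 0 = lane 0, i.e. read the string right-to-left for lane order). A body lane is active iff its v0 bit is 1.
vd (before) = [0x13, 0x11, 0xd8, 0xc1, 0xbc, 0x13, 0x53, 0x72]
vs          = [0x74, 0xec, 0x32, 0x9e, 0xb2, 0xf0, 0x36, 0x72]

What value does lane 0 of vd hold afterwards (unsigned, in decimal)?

lanes per group: 128·2/32 = 8
vl ← min(4, 8) = 4
[0] mask-off/keep = 0x13
[1] mask-off/keep = 0x11
[2] mask-off/keep = 0xd8
[3] add(0xc1,0x9e) = 0x15f
[4] tail/ones = 0xffffffff
[5] tail/ones = 0xffffffff
[6] tail/ones = 0xffffffff
[7] tail/ones = 0xffffffff

vd[0] = 19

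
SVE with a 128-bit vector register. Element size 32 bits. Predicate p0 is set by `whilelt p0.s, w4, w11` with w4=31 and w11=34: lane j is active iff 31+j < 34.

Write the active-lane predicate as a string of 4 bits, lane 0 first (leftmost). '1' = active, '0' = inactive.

register lanes = 128/32 = 4
whilelt: lane j active iff 31+j < 34 → j < 3 → 3 active
bits (lane 0 leftmost): 1110

predicate = 1110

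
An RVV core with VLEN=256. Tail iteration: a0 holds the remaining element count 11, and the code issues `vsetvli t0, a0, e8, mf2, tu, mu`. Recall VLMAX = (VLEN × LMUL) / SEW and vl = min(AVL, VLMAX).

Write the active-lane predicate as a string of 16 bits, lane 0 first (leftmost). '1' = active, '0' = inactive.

VLMAX = (256 × 1/2) / 8 = 16 lanes
AVL=11 ≤ VLMAX=16, so vl = 11
bits (lane 0 leftmost): 1111111111100000

predicate = 1111111111100000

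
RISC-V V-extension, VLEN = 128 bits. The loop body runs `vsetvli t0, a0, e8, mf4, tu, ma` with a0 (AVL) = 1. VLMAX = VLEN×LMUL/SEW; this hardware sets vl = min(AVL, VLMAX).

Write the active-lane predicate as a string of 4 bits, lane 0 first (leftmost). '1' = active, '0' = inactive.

predicate = 1000

VLMAX = (128 × 1/4) / 8 = 4 lanes
AVL=1 ≤ VLMAX=4, so vl = 1
bits (lane 0 leftmost): 1000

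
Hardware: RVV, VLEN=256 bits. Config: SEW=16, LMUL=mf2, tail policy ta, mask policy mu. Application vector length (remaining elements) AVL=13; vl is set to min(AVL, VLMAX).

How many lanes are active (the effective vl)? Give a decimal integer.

VLMAX = VLEN×LMUL/SEW = 256×1/2/16 = 8
vl = min(AVL, VLMAX) = min(13, 8) = 8

vl = 8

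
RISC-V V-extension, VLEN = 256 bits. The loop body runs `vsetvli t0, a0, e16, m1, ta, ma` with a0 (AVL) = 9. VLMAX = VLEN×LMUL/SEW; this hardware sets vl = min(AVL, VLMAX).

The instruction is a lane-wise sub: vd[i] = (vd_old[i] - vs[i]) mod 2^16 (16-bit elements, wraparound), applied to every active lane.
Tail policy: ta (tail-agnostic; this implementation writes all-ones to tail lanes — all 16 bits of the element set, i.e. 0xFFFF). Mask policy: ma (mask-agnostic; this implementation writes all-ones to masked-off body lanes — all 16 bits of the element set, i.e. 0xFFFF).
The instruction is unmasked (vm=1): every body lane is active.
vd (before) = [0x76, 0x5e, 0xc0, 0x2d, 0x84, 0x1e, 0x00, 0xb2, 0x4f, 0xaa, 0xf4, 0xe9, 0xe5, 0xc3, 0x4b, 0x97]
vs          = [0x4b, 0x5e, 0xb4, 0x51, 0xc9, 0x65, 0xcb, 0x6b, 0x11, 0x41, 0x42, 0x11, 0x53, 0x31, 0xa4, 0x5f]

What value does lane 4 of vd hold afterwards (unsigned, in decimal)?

vd[4] = 65467

VLMAX = VLEN×LMUL/SEW = 256×1/16 = 16
vl ← min(9, 16) = 9
  i=0: sub(0x76,0x4b) → 43
  i=1: sub(0x5e,0x5e) → 0
  i=2: sub(0xc0,0xb4) → 12
  i=3: sub(0x2d,0x51) → 65500
  i=4: sub(0x84,0xc9) → 65467
  i=5: sub(0x1e,0x65) → 65465
  i=6: sub(0x00,0xcb) → 65333
  i=7: sub(0xb2,0x6b) → 71
  i=8: sub(0x4f,0x11) → 62
  i=9: tail/ones → 65535
  i=10: tail/ones → 65535
  i=11: tail/ones → 65535
  i=12: tail/ones → 65535
  i=13: tail/ones → 65535
  i=14: tail/ones → 65535
  i=15: tail/ones → 65535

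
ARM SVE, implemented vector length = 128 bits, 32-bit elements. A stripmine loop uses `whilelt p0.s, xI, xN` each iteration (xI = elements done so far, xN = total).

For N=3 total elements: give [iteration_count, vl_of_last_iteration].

[iterations, last_vl] = [1, 3]

lane count: 128 div 32 = 4
iterations = ceil(3/4) = 1; final-pass vl = 3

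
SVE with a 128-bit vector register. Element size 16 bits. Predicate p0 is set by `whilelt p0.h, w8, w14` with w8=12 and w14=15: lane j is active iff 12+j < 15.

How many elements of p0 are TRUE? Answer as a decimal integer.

vl = 3

lane count: 128 div 16 = 8
whilelt: lane j active iff 12+j < 15 → j < 3 → 3 active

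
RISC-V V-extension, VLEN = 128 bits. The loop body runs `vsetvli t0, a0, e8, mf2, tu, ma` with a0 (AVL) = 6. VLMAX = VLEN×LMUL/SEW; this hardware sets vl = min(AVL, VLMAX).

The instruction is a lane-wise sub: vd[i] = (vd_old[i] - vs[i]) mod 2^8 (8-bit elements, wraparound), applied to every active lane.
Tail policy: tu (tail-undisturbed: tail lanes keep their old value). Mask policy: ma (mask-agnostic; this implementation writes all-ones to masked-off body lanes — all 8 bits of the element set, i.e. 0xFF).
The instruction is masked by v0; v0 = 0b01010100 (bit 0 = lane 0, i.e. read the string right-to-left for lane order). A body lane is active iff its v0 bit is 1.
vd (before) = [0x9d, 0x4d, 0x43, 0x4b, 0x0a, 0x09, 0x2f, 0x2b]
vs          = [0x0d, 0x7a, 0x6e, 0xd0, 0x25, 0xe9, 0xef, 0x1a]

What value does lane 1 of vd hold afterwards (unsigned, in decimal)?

vd[1] = 255

VLMAX = (128 × 1/2) / 8 = 8 lanes
vl = min(AVL, VLMAX) = min(6, 8) = 6
  i=0: mask-off/ones → 255
  i=1: mask-off/ones → 255
  i=2: sub(0x43,0x6e) → 213
  i=3: mask-off/ones → 255
  i=4: sub(0x0a,0x25) → 229
  i=5: mask-off/ones → 255
  i=6: tail/keep → 47
  i=7: tail/keep → 43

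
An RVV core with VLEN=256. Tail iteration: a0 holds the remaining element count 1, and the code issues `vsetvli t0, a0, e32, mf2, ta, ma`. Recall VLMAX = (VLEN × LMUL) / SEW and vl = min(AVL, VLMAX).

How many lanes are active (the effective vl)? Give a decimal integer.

VLMAX = VLEN×LMUL/SEW = 256×1/2/32 = 4
AVL=1 ≤ VLMAX=4, so vl = 1

vl = 1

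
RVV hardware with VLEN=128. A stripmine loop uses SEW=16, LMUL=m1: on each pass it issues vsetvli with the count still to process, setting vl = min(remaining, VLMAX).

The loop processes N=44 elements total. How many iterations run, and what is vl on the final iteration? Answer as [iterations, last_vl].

[iterations, last_vl] = [6, 4]

lanes per group: 128·1/16 = 8
N=44: ⌈44/8⌉ = 6 iters; last vl = 44 − 5×8 = 4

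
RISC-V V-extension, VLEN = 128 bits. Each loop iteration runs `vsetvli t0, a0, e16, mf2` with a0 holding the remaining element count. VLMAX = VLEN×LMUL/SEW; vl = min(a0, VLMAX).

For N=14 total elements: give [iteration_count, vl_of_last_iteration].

[iterations, last_vl] = [4, 2]

lanes per group: 128·1/2/16 = 4
iterations = ceil(14/4) = 4; final-pass vl = 2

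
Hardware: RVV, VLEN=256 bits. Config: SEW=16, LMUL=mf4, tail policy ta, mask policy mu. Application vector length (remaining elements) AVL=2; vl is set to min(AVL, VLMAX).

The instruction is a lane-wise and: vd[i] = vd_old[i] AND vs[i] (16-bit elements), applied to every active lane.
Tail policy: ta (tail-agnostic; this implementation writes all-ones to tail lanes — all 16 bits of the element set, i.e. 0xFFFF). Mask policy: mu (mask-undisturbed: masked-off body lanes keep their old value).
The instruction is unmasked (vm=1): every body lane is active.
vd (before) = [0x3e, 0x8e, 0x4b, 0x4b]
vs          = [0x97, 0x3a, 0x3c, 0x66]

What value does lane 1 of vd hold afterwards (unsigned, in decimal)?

lanes per group: 256·1/4/16 = 4
vl = min(AVL, VLMAX) = min(2, 4) = 2
lane  0: and(0x3e,0x97) ⇒ 0x16
lane  1: and(0x8e,0x3a) ⇒ 0x0a
lane  2: tail/ones ⇒ 0xffff
lane  3: tail/ones ⇒ 0xffff

vd[1] = 10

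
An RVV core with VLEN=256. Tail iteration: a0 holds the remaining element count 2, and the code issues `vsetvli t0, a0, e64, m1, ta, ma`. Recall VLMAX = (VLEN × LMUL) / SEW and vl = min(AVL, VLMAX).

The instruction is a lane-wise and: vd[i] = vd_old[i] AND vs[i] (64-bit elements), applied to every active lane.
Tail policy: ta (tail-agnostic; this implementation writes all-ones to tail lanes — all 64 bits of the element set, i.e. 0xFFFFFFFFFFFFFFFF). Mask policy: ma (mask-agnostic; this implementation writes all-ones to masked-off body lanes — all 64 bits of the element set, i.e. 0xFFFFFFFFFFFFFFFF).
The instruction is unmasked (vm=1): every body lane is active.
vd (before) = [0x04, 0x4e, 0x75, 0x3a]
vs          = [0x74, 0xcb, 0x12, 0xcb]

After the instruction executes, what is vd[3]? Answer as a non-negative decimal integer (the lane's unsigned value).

lanes per group: 256·1/64 = 4
AVL=2 ≤ VLMAX=4, so vl = 2
lane  0: and(0x04,0x74) ⇒ 0x04
lane  1: and(0x4e,0xcb) ⇒ 0x4a
lane  2: tail/ones ⇒ 0xffffffffffffffff
lane  3: tail/ones ⇒ 0xffffffffffffffff

vd[3] = 18446744073709551615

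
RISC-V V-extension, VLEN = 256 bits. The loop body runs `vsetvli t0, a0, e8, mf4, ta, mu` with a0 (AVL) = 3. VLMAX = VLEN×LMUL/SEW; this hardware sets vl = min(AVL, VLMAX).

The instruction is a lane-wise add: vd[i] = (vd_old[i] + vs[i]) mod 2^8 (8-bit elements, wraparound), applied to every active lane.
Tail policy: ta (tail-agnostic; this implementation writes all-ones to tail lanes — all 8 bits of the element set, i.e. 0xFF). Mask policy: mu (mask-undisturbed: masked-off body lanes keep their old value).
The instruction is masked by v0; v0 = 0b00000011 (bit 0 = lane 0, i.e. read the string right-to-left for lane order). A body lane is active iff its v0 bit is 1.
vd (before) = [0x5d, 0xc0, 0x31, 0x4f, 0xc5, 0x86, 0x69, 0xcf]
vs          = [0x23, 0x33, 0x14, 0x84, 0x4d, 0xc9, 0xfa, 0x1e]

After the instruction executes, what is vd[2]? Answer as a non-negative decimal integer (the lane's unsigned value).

vd[2] = 49

lanes per group: 256·1/4/8 = 8
vl ← min(3, 8) = 3
vd[0] add(0x5d,0x23) -> 0x80
vd[1] add(0xc0,0x33) -> 0xf3
vd[2] mask-off/keep -> 0x31
vd[3] tail/ones -> 0xff
vd[4] tail/ones -> 0xff
vd[5] tail/ones -> 0xff
vd[6] tail/ones -> 0xff
vd[7] tail/ones -> 0xff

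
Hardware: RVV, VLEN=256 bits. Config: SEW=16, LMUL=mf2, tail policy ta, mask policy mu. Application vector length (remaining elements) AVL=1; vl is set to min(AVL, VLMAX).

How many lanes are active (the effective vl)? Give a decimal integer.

VLMAX = (256 × 1/2) / 16 = 8 lanes
vl = min(AVL, VLMAX) = min(1, 8) = 1

vl = 1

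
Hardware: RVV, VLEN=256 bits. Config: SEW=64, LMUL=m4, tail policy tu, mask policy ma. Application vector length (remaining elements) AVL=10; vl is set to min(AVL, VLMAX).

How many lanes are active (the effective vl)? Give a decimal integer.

VLMAX = VLEN×LMUL/SEW = 256×4/64 = 16
vl ← min(10, 16) = 10

vl = 10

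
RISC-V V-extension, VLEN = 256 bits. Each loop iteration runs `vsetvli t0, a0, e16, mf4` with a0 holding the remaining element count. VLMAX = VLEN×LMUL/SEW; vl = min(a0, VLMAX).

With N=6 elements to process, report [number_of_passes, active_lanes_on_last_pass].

lanes per group: 256·1/4/16 = 4
iterations = ceil(6/4) = 2; final-pass vl = 2

[iterations, last_vl] = [2, 2]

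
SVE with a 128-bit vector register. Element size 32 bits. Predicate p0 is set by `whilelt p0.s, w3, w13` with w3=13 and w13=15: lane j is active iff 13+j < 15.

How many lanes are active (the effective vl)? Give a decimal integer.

lane count: 128 div 32 = 4
p0[j] = (13+j < 15); true for j=0..1 → 2 lanes set

vl = 2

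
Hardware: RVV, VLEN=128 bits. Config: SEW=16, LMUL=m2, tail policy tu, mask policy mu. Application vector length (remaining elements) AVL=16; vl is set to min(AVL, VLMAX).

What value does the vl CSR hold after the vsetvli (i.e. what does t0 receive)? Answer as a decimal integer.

VLMAX = (128 × 2) / 16 = 16 lanes
AVL=16 ≤ VLMAX=16, so vl = 16

vl = 16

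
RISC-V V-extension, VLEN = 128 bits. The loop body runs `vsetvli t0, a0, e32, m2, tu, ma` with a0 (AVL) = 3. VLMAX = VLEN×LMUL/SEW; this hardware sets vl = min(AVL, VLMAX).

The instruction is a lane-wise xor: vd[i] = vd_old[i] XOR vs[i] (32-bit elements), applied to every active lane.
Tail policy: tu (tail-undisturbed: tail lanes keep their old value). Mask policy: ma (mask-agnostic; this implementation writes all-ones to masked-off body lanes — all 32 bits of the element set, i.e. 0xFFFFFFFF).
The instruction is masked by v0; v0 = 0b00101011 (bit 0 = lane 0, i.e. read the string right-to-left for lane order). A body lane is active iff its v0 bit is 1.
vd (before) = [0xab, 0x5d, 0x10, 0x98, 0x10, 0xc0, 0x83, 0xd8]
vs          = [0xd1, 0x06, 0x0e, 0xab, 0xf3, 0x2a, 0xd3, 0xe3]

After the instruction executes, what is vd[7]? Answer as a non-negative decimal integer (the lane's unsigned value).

vd[7] = 216

VLMAX = (128 × 2) / 32 = 8 lanes
vl = min(AVL, VLMAX) = min(3, 8) = 3
[0] xor(0xab,0xd1) = 0x7a
[1] xor(0x5d,0x06) = 0x5b
[2] mask-off/ones = 0xffffffff
[3] tail/keep = 0x98
[4] tail/keep = 0x10
[5] tail/keep = 0xc0
[6] tail/keep = 0x83
[7] tail/keep = 0xd8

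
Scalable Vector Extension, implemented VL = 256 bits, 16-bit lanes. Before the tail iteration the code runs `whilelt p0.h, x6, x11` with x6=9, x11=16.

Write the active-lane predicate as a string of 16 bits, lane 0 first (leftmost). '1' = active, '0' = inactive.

256-bit reg / 16-bit elem → 16 lanes
active while 9+j < 16, i.e. j ∈ [0,7) capped at 16 ⇒ 7
bits (lane 0 leftmost): 1111111000000000

predicate = 1111111000000000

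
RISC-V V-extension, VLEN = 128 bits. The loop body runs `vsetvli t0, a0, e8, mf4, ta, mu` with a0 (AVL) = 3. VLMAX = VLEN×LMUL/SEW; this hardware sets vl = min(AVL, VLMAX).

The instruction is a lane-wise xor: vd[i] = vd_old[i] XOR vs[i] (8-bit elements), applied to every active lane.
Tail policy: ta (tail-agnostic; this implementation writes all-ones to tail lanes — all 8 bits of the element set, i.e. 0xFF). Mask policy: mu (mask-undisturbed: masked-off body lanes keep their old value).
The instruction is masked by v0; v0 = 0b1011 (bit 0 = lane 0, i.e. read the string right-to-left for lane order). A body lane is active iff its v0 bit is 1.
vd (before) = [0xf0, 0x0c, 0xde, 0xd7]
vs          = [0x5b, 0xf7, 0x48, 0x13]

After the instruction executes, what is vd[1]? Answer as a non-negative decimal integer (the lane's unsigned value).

VLMAX = (128 × 1/4) / 8 = 4 lanes
AVL=3 ≤ VLMAX=4, so vl = 3
lane  0: xor(0xf0,0x5b) ⇒ 0xab
lane  1: xor(0x0c,0xf7) ⇒ 0xfb
lane  2: mask-off/keep ⇒ 0xde
lane  3: tail/ones ⇒ 0xff

vd[1] = 251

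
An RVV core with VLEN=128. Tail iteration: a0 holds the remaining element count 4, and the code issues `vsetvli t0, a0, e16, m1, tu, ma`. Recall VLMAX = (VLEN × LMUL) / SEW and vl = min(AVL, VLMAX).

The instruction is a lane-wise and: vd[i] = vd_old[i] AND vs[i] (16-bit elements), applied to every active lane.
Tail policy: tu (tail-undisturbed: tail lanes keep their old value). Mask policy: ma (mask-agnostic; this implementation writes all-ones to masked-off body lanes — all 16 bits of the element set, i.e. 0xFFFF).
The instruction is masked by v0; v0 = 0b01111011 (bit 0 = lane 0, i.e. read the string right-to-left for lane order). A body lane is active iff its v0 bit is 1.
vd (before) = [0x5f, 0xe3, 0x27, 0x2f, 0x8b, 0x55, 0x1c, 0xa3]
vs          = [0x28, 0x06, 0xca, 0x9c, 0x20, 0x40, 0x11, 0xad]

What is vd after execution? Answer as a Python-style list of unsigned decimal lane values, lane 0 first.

VLMAX = (128 × 1) / 16 = 8 lanes
vl = min(AVL, VLMAX) = min(4, 8) = 4
[0] and(0x5f,0x28) = 0x08
[1] and(0xe3,0x06) = 0x02
[2] mask-off/ones = 0xffff
[3] and(0x2f,0x9c) = 0x0c
[4] tail/keep = 0x8b
[5] tail/keep = 0x55
[6] tail/keep = 0x1c
[7] tail/keep = 0xa3

vd = [8, 2, 65535, 12, 139, 85, 28, 163]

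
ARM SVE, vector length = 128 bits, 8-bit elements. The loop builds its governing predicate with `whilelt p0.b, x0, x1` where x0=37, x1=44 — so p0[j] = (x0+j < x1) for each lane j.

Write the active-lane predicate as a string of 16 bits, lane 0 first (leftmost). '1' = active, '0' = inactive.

predicate = 1111111000000000

register lanes = 128/8 = 16
p0[j] = (37+j < 44); true for j=0..6 → 7 lanes set
bits (lane 0 leftmost): 1111111000000000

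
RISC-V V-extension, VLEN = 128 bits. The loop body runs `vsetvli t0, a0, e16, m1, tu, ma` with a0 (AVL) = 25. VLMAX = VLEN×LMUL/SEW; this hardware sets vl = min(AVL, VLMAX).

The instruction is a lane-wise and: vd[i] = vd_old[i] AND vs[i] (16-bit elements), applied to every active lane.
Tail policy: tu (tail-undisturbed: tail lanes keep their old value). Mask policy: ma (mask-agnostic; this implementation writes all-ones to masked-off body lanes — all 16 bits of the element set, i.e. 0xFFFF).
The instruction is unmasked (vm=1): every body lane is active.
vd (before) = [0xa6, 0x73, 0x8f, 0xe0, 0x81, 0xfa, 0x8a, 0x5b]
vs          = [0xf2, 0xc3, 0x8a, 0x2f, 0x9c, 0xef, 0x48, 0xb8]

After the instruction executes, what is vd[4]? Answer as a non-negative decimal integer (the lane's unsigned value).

VLMAX = VLEN×LMUL/SEW = 128×1/16 = 8
vl = min(AVL, VLMAX) = min(25, 8) = 8
[0] and(0xa6,0xf2) = 0xa2
[1] and(0x73,0xc3) = 0x43
[2] and(0x8f,0x8a) = 0x8a
[3] and(0xe0,0x2f) = 0x20
[4] and(0x81,0x9c) = 0x80
[5] and(0xfa,0xef) = 0xea
[6] and(0x8a,0x48) = 0x08
[7] and(0x5b,0xb8) = 0x18

vd[4] = 128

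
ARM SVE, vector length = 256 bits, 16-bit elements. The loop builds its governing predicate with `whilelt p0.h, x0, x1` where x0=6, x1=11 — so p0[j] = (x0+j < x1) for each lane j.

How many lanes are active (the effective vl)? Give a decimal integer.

256-bit reg / 16-bit elem → 16 lanes
active while 6+j < 11, i.e. j ∈ [0,5) capped at 16 ⇒ 5

vl = 5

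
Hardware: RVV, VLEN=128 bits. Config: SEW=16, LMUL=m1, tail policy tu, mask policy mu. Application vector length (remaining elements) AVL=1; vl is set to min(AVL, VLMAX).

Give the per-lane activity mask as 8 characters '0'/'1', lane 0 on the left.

VLMAX = (128 × 1) / 16 = 8 lanes
vl ← min(1, 8) = 1
bits (lane 0 leftmost): 10000000

predicate = 10000000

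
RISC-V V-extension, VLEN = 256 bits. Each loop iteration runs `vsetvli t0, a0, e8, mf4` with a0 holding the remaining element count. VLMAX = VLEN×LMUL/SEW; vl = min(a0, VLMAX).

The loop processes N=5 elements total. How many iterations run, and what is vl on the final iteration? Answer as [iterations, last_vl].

[iterations, last_vl] = [1, 5]

lanes per group: 256·1/4/8 = 8
N=5: ⌈5/8⌉ = 1 iters; last vl = 5 − 0×8 = 5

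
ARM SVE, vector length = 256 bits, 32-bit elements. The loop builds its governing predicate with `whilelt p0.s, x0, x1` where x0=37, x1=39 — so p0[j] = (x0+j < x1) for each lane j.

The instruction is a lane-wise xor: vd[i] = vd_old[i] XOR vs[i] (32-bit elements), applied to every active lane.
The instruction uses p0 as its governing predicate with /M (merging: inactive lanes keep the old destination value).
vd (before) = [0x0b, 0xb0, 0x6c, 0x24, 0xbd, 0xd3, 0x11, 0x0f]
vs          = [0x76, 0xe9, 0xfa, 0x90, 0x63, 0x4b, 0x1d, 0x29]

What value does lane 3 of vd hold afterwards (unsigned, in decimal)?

vd[3] = 36

register lanes = 256/32 = 8
whilelt: lane j active iff 37+j < 39 → j < 2 → 2 active
[0] xor(0x0b,0x76) = 0x7d
[1] xor(0xb0,0xe9) = 0x59
[2] tail/keep = 0x6c
[3] tail/keep = 0x24
[4] tail/keep = 0xbd
[5] tail/keep = 0xd3
[6] tail/keep = 0x11
[7] tail/keep = 0x0f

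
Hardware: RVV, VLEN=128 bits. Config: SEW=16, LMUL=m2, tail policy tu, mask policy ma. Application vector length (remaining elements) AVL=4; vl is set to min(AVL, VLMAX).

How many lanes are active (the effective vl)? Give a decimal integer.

lanes per group: 128·2/16 = 16
vl ← min(4, 16) = 4

vl = 4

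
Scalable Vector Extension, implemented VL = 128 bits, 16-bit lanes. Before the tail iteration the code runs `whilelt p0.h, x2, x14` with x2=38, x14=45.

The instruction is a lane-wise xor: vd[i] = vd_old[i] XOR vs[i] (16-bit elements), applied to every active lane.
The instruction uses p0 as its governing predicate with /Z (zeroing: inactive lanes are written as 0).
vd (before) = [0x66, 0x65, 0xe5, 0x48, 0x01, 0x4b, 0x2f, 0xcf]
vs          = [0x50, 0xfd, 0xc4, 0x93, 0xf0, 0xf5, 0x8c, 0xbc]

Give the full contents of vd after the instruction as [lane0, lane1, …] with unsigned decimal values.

register lanes = 128/16 = 8
active while 38+j < 45, i.e. j ∈ [0,7) capped at 8 ⇒ 7
lane  0: xor(0x66,0x50) ⇒ 0x36
lane  1: xor(0x65,0xfd) ⇒ 0x98
lane  2: xor(0xe5,0xc4) ⇒ 0x21
lane  3: xor(0x48,0x93) ⇒ 0xdb
lane  4: xor(0x01,0xf0) ⇒ 0xf1
lane  5: xor(0x4b,0xf5) ⇒ 0xbe
lane  6: xor(0x2f,0x8c) ⇒ 0xa3
lane  7: tail/zero ⇒ 0x00

vd = [54, 152, 33, 219, 241, 190, 163, 0]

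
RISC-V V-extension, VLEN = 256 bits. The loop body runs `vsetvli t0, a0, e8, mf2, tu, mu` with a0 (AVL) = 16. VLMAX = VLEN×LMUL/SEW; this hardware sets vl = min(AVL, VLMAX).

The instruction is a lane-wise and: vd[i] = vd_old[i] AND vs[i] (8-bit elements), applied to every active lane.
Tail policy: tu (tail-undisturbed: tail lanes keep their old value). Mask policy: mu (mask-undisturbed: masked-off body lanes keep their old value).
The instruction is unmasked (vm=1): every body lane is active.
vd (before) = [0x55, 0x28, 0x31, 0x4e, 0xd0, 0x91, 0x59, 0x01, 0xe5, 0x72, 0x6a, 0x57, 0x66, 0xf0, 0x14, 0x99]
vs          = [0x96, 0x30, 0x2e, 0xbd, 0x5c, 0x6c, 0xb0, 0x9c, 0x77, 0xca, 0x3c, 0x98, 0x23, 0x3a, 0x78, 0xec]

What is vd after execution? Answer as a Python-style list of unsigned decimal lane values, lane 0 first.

VLMAX = (256 × 1/2) / 8 = 16 lanes
vl ← min(16, 16) = 16
[0] and(0x55,0x96) = 0x14
[1] and(0x28,0x30) = 0x20
[2] and(0x31,0x2e) = 0x20
[3] and(0x4e,0xbd) = 0x0c
[4] and(0xd0,0x5c) = 0x50
[5] and(0x91,0x6c) = 0x00
[6] and(0x59,0xb0) = 0x10
[7] and(0x01,0x9c) = 0x00
[8] and(0xe5,0x77) = 0x65
[9] and(0x72,0xca) = 0x42
[10] and(0x6a,0x3c) = 0x28
[11] and(0x57,0x98) = 0x10
[12] and(0x66,0x23) = 0x22
[13] and(0xf0,0x3a) = 0x30
[14] and(0x14,0x78) = 0x10
[15] and(0x99,0xec) = 0x88

vd = [20, 32, 32, 12, 80, 0, 16, 0, 101, 66, 40, 16, 34, 48, 16, 136]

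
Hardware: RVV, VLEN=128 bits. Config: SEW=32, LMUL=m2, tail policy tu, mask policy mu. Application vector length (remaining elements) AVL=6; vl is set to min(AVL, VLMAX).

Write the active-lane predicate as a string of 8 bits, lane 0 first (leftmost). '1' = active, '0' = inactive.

lanes per group: 128·2/32 = 8
vl ← min(6, 8) = 6
bits (lane 0 leftmost): 11111100

predicate = 11111100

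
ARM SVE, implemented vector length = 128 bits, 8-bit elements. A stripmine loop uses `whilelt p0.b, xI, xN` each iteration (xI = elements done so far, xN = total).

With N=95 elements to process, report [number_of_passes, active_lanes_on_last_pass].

[iterations, last_vl] = [6, 15]

register lanes = 128/8 = 16
iterations = ceil(95/16) = 6; final-pass vl = 15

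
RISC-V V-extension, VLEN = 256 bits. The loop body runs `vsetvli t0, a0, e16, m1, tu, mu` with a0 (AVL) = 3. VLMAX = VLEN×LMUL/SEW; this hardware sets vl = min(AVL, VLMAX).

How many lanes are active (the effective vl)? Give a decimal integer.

vl = 3

VLMAX = (256 × 1) / 16 = 16 lanes
AVL=3 ≤ VLMAX=16, so vl = 3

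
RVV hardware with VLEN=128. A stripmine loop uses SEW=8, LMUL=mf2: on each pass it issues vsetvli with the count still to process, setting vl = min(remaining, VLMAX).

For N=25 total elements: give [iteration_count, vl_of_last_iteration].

[iterations, last_vl] = [4, 1]

lanes per group: 128·1/2/8 = 8
N=25: ⌈25/8⌉ = 4 iters; last vl = 25 − 3×8 = 1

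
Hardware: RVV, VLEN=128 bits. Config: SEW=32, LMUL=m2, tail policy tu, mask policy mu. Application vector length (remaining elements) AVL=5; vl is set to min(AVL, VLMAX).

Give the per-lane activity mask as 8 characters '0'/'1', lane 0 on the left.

VLMAX = VLEN×LMUL/SEW = 128×2/32 = 8
vl ← min(5, 8) = 5
bits (lane 0 leftmost): 11111000

predicate = 11111000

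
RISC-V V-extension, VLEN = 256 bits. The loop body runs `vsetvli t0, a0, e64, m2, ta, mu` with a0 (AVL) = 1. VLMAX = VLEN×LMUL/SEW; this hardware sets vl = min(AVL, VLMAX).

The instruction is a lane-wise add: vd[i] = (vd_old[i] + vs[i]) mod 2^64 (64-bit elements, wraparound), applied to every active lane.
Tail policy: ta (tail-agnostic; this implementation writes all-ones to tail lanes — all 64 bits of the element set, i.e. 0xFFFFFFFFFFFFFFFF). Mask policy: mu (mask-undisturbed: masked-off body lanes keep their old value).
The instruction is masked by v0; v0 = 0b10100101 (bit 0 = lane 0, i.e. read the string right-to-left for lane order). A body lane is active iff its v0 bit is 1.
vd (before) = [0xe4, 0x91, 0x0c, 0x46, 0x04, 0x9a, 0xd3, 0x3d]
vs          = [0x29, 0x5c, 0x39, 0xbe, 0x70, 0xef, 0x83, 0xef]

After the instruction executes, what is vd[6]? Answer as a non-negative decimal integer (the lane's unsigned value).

VLMAX = (256 × 2) / 64 = 8 lanes
vl = min(AVL, VLMAX) = min(1, 8) = 1
vd[0] add(0xe4,0x29) -> 0x10d
vd[1] tail/ones -> 0xffffffffffffffff
vd[2] tail/ones -> 0xffffffffffffffff
vd[3] tail/ones -> 0xffffffffffffffff
vd[4] tail/ones -> 0xffffffffffffffff
vd[5] tail/ones -> 0xffffffffffffffff
vd[6] tail/ones -> 0xffffffffffffffff
vd[7] tail/ones -> 0xffffffffffffffff

vd[6] = 18446744073709551615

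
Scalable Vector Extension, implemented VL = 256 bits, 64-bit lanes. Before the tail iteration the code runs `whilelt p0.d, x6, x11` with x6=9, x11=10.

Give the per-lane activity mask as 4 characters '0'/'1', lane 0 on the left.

predicate = 1000

lane count: 256 div 64 = 4
active while 9+j < 10, i.e. j ∈ [0,1) capped at 4 ⇒ 1
bits (lane 0 leftmost): 1000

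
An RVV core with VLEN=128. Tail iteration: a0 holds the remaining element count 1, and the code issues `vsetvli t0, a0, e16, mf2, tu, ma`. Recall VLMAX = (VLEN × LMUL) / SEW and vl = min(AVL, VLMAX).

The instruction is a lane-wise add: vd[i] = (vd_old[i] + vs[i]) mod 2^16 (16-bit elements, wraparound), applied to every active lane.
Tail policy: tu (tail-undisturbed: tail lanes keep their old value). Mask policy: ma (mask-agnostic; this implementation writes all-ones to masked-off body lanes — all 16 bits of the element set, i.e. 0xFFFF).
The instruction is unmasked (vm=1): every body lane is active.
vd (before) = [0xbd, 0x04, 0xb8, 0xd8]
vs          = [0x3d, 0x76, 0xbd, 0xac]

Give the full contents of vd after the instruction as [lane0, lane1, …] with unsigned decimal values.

lanes per group: 128·1/2/16 = 4
vl = min(AVL, VLMAX) = min(1, 4) = 1
lane  0: add(0xbd,0x3d) ⇒ 0xfa
lane  1: tail/keep ⇒ 0x04
lane  2: tail/keep ⇒ 0xb8
lane  3: tail/keep ⇒ 0xd8

vd = [250, 4, 184, 216]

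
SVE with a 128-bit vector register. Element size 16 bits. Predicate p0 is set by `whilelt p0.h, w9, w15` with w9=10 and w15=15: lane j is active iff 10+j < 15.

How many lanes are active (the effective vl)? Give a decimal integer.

lane count: 128 div 16 = 8
active while 10+j < 15, i.e. j ∈ [0,5) capped at 8 ⇒ 5

vl = 5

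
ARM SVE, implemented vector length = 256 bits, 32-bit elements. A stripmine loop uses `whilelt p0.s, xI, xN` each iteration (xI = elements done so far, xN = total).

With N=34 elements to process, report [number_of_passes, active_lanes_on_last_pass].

[iterations, last_vl] = [5, 2]

lane count: 256 div 32 = 8
N=34: ⌈34/8⌉ = 5 iters; last vl = 34 − 4×8 = 2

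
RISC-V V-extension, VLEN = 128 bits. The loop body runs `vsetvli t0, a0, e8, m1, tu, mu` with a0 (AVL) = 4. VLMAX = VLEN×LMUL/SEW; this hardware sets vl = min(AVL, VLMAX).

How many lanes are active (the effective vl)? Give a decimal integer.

vl = 4

VLMAX = (128 × 1) / 8 = 16 lanes
AVL=4 ≤ VLMAX=16, so vl = 4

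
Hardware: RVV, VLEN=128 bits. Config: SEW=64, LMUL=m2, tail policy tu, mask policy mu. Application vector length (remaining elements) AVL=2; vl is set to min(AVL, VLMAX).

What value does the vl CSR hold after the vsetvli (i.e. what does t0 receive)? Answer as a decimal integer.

lanes per group: 128·2/64 = 4
vl ← min(2, 4) = 2

vl = 2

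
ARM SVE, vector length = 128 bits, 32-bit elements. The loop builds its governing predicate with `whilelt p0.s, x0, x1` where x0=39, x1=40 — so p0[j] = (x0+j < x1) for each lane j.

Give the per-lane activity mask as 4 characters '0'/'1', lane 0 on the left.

predicate = 1000

128-bit reg / 32-bit elem → 4 lanes
active while 39+j < 40, i.e. j ∈ [0,1) capped at 4 ⇒ 1
bits (lane 0 leftmost): 1000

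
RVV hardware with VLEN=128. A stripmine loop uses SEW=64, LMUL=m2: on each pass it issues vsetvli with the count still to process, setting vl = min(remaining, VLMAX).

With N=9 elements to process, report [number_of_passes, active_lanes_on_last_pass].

VLMAX = VLEN×LMUL/SEW = 128×2/64 = 4
9 elements at 4/iter → 3 passes, remainder 1 on the last

[iterations, last_vl] = [3, 1]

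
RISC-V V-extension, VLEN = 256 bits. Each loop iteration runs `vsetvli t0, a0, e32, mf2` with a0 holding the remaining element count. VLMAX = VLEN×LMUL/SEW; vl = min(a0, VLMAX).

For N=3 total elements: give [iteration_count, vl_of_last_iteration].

[iterations, last_vl] = [1, 3]

VLMAX = VLEN×LMUL/SEW = 256×1/2/32 = 4
N=3: ⌈3/4⌉ = 1 iters; last vl = 3 − 0×4 = 3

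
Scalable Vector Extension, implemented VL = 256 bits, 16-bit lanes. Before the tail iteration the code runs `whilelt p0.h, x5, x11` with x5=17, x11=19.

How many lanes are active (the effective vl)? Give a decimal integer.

vl = 2

register lanes = 256/16 = 16
whilelt: lane j active iff 17+j < 19 → j < 2 → 2 active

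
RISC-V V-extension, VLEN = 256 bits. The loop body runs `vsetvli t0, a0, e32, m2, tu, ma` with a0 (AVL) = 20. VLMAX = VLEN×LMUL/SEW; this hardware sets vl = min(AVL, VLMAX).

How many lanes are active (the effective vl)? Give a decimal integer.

VLMAX = (256 × 2) / 32 = 16 lanes
vl ← min(20, 16) = 16

vl = 16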